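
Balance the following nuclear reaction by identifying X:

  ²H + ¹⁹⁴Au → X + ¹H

Au-195

Conserve mass number: 2 + 194 = A + 1, so A = 195.
Conserve atomic number: 1 + 79 = Z + 1, so Z = 79.
Z = 79 is gold, so the species is ¹⁹⁵Au.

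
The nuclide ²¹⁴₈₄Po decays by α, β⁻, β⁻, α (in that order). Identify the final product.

Start: (A, Z) = (214, 84).
After α: (210, 82).
After β⁻: (210, 83).
After β⁻: (210, 84).
After α: (206, 82).
Z = 82 is lead.

Pb-206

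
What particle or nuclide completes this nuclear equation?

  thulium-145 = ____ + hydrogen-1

Conserve mass number: 145 = A + 1, so A = 144.
Conserve atomic number: 69 = Z + 1, so Z = 68.
Z = 68 is erbium, so the species is erbium-144.

Er-144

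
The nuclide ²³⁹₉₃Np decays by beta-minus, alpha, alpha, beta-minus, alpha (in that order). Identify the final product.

Start: (A, Z) = (239, 93).
After β⁻: (239, 94).
After α: (235, 92).
After α: (231, 90).
After β⁻: (231, 91).
After α: (227, 89).
Z = 89 is actinium.

Ac-227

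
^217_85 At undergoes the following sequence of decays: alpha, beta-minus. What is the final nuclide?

Po-213

Start: (A, Z) = (217, 85).
After α: (213, 83).
After β⁻: (213, 84).
Z = 84 is polonium.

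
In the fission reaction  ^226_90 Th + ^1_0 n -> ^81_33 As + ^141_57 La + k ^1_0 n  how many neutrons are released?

Conserve mass number: 227 = 81 + 141 + k, so k = 227 − 222 = 5.
Check atomic number: 90 = 33 + 57 + 0 = 90. ✓

5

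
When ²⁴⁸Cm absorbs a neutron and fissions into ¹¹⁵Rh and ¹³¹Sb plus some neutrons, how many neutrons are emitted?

3

Conserve mass number: 249 = 115 + 131 + k, so k = 249 − 246 = 3.
Check atomic number: 96 = 45 + 51 + 0 = 96. ✓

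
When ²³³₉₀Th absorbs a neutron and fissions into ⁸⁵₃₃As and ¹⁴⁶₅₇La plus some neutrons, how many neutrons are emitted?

3

Conserve mass number: 234 = 85 + 146 + k, so k = 234 − 231 = 3.
Check atomic number: 90 = 33 + 57 + 0 = 90. ✓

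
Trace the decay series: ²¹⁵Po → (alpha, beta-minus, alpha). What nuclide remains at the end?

Tl-207

Start: (A, Z) = (215, 84).
After α: (211, 82).
After β⁻: (211, 83).
After α: (207, 81).
Z = 81 is thallium.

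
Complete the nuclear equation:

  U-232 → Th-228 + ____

Conserve mass number: 232 = 228 + A, so A = 4.
Conserve atomic number: 92 = 90 + Z, so Z = 2.
A = 4 and Z = 2 is He-4 — an alpha particle.

alpha particle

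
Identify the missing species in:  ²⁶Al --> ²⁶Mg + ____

Conserve mass number: 26 = 26 + A, so A = 0.
Conserve atomic number: 13 = 12 + Z, so Z = 1.
A = 0 and Z = 1 is e⁺ — a positron.

positron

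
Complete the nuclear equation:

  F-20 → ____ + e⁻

Conserve mass number: 20 = A + 0, so A = 20.
Conserve atomic number: 9 = Z − 1, so Z = 10.
Z = 10 is neon, so the species is Ne-20.

Ne-20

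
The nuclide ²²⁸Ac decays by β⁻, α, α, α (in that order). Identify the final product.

Po-216

Start: (A, Z) = (228, 89).
After β⁻: (228, 90).
After α: (224, 88).
After α: (220, 86).
After α: (216, 84).
Z = 84 is polonium.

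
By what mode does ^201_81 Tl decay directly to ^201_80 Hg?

ΔA = 201 − 201 = 0; ΔZ = 80 − 81 = -1.
A is unchanged and Z drops by 1 — a proton has become a neutron (β⁺ emission or electron capture).

beta-plus decay or electron capture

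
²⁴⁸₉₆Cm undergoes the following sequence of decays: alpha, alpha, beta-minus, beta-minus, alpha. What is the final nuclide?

Start: (A, Z) = (248, 96).
After α: (244, 94).
After α: (240, 92).
After β⁻: (240, 93).
After β⁻: (240, 94).
After α: (236, 92).
Z = 92 is uranium.

U-236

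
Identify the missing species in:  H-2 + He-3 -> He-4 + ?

Conserve mass number: 2 + 3 = 4 + A, so A = 1.
Conserve atomic number: 1 + 2 = 2 + Z, so Z = 1.
A = 1 and Z = 1 is H-1 — a proton.

proton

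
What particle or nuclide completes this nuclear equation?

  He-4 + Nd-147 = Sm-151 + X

Conserve mass number: 4 + 147 = 151 + A, so A = 0.
Conserve atomic number: 2 + 60 = 62 + Z, so Z = 0.
A = 0 and Z = 0 is γ — a gamma ray.

gamma ray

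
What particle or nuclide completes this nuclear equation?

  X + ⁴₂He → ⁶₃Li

deuteron

Conserve mass number: A + 4 = 6, so A = 2.
Conserve atomic number: Z + 2 = 3, so Z = 1.
A = 2 and Z = 1 is ²₁H — a deuteron.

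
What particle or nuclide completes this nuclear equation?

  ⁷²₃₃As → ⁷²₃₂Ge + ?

Conserve mass number: 72 = 72 + A, so A = 0.
Conserve atomic number: 33 = 32 + Z, so Z = 1.
A = 0 and Z = 1 is ⁰₁e — a positron.

positron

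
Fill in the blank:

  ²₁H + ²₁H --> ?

He-4

Conserve mass number: 2 + 2 = A, so A = 4.
Conserve atomic number: 1 + 1 = Z, so Z = 2.
A = 4 and Z = 2 is ⁴₂He — an alpha particle.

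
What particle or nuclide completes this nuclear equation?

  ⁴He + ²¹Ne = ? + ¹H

Na-24

Conserve mass number: 4 + 21 = A + 1, so A = 24.
Conserve atomic number: 2 + 10 = Z + 1, so Z = 11.
Z = 11 is sodium, so the species is ²⁴Na.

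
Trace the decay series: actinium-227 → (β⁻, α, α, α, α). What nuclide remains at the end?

Start: (A, Z) = (227, 89).
After β⁻: (227, 90).
After α: (223, 88).
After α: (219, 86).
After α: (215, 84).
After α: (211, 82).
Z = 82 is lead.

Pb-211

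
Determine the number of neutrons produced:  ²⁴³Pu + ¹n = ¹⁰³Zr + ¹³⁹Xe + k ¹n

Conserve mass number: 244 = 103 + 139 + k, so k = 244 − 242 = 2.
Check atomic number: 94 = 40 + 54 + 0 = 94. ✓

2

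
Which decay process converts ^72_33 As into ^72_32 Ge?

beta-plus decay or electron capture

ΔA = 72 − 72 = 0; ΔZ = 32 − 33 = -1.
A is unchanged and Z drops by 1 — a proton has become a neutron (β⁺ emission or electron capture).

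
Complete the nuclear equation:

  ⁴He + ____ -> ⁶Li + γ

Conserve mass number: 4 + A = 6 + 0, so A = 2.
Conserve atomic number: 2 + Z = 3 + 0, so Z = 1.
A = 2 and Z = 1 is ²H — a deuteron.

deuteron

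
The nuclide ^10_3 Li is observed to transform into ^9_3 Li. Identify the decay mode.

ΔA = 9 − 10 = -1; ΔZ = 3 − 3 = +0.
A drops by 1 with Z unchanged — a neutron was emitted.

neutron emission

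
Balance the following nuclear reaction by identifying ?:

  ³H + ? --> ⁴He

proton

Conserve mass number: 3 + A = 4, so A = 1.
Conserve atomic number: 1 + Z = 2, so Z = 1.
A = 1 and Z = 1 is ¹H — a proton.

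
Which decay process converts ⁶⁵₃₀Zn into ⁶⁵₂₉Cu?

ΔA = 65 − 65 = 0; ΔZ = 29 − 30 = -1.
A is unchanged and Z drops by 1 — a proton has become a neutron (β⁺ emission or electron capture).

beta-plus decay or electron capture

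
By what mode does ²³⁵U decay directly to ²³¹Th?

alpha decay

ΔA = 231 − 235 = -4; ΔZ = 90 − 92 = -2.
A drops by 4 and Z drops by 2 — the signature of alpha emission.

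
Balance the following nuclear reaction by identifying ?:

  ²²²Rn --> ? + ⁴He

Conserve mass number: 222 = A + 4, so A = 218.
Conserve atomic number: 86 = Z + 2, so Z = 84.
Z = 84 is polonium, so the species is ²¹⁸Po.

Po-218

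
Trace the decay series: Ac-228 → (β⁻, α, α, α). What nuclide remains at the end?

Po-216

Start: (A, Z) = (228, 89).
After β⁻: (228, 90).
After α: (224, 88).
After α: (220, 86).
After α: (216, 84).
Z = 84 is polonium.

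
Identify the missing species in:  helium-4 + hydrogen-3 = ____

Li-7

Conserve mass number: 4 + 3 = A, so A = 7.
Conserve atomic number: 2 + 1 = Z, so Z = 3.
Z = 3 is lithium, so the species is lithium-7.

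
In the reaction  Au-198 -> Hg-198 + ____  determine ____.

beta-minus particle

Conserve mass number: 198 = 198 + A, so A = 0.
Conserve atomic number: 79 = 80 + Z, so Z = -1.
A = 0 and Z = -1 is e⁻ — a beta-minus particle.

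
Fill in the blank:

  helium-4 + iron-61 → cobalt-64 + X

proton

Conserve mass number: 4 + 61 = 64 + A, so A = 1.
Conserve atomic number: 2 + 26 = 27 + Z, so Z = 1.
A = 1 and Z = 1 is hydrogen-1 — a proton.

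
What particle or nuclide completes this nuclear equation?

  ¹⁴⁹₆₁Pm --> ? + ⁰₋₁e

Sm-149

Conserve mass number: 149 = A + 0, so A = 149.
Conserve atomic number: 61 = Z − 1, so Z = 62.
Z = 62 is samarium, so the species is ¹⁴⁹₆₂Sm.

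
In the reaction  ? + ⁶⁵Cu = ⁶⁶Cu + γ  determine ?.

Conserve mass number: A + 65 = 66 + 0, so A = 1.
Conserve atomic number: Z + 29 = 29 + 0, so Z = 0.
A = 1 and Z = 0 is ¹n — a neutron.

neutron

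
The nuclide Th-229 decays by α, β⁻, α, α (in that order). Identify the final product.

At-217

Start: (A, Z) = (229, 90).
After α: (225, 88).
After β⁻: (225, 89).
After α: (221, 87).
After α: (217, 85).
Z = 85 is astatine.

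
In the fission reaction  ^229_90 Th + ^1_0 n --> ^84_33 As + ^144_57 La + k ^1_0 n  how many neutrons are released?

2

Conserve mass number: 230 = 84 + 144 + k, so k = 230 − 228 = 2.
Check atomic number: 90 = 33 + 57 + 0 = 90. ✓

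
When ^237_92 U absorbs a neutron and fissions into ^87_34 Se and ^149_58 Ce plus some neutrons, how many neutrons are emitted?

Conserve mass number: 238 = 87 + 149 + k, so k = 238 − 236 = 2.
Check atomic number: 92 = 34 + 58 + 0 = 92. ✓

2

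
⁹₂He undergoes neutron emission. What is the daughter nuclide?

He-8

Neutron emission: mass number changes by -1, atomic number by +0.
A: 9 − 1 = 8; Z: 2 = 2.
Z = 2 is helium, so the daughter is ⁸₂He.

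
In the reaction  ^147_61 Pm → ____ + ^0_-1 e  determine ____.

Conserve mass number: 147 = A + 0, so A = 147.
Conserve atomic number: 61 = Z − 1, so Z = 62.
Z = 62 is samarium, so the species is ^147_62 Sm.

Sm-147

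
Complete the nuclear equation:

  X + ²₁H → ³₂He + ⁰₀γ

proton

Conserve mass number: A + 2 = 3 + 0, so A = 1.
Conserve atomic number: Z + 1 = 2 + 0, so Z = 1.
A = 1 and Z = 1 is ¹₁H — a proton.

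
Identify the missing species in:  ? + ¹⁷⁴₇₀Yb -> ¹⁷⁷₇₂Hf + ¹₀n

Conserve mass number: A + 174 = 177 + 1, so A = 4.
Conserve atomic number: Z + 70 = 72 + 0, so Z = 2.
A = 4 and Z = 2 is ⁴₂He — an alpha particle.

alpha particle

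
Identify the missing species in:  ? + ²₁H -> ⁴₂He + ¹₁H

Conserve mass number: A + 2 = 4 + 1, so A = 3.
Conserve atomic number: Z + 1 = 2 + 1, so Z = 2.
Z = 2 is helium, so the species is ³₂He.

He-3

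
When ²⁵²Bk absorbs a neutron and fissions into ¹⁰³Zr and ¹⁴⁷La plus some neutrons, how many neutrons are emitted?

3

Conserve mass number: 253 = 103 + 147 + k, so k = 253 − 250 = 3.
Check atomic number: 97 = 40 + 57 + 0 = 97. ✓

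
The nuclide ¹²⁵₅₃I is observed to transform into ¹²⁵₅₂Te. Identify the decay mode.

ΔA = 125 − 125 = 0; ΔZ = 52 − 53 = -1.
A is unchanged and Z drops by 1 — a proton has become a neutron (β⁺ emission or electron capture).

beta-plus decay or electron capture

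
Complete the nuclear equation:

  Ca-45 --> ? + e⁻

Sc-45

Conserve mass number: 45 = A + 0, so A = 45.
Conserve atomic number: 20 = Z − 1, so Z = 21.
Z = 21 is scandium, so the species is Sc-45.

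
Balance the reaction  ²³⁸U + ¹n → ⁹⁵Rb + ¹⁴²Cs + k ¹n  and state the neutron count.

2

Conserve mass number: 239 = 95 + 142 + k, so k = 239 − 237 = 2.
Check atomic number: 92 = 37 + 55 + 0 = 92. ✓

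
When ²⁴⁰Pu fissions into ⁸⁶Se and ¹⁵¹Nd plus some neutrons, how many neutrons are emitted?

Conserve mass number: 240 = 86 + 151 + k, so k = 240 − 237 = 3.
Check atomic number: 94 = 34 + 60 + 0 = 94. ✓

3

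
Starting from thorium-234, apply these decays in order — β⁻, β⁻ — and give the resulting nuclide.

U-234

Start: (A, Z) = (234, 90).
After β⁻: (234, 91).
After β⁻: (234, 92).
Z = 92 is uranium.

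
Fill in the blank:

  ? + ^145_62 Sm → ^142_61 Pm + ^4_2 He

Conserve mass number: A + 145 = 142 + 4, so A = 1.
Conserve atomic number: Z + 62 = 61 + 2, so Z = 1.
A = 1 and Z = 1 is ^1_1 H — a proton.

proton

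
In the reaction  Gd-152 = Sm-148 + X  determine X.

Conserve mass number: 152 = 148 + A, so A = 4.
Conserve atomic number: 64 = 62 + Z, so Z = 2.
A = 4 and Z = 2 is He-4 — an alpha particle.

alpha particle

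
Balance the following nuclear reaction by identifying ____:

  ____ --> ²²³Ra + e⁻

Fr-223

Conserve mass number: A = 223 + 0, so A = 223.
Conserve atomic number: Z = 88 − 1, so Z = 87.
Z = 87 is francium, so the species is ²²³Fr.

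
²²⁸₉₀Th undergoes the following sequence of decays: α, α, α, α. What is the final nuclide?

Start: (A, Z) = (228, 90).
After α: (224, 88).
After α: (220, 86).
After α: (216, 84).
After α: (212, 82).
Z = 82 is lead.

Pb-212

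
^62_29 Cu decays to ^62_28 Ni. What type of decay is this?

beta-plus decay or electron capture

ΔA = 62 − 62 = 0; ΔZ = 28 − 29 = -1.
A is unchanged and Z drops by 1 — a proton has become a neutron (β⁺ emission or electron capture).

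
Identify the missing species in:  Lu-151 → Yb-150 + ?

proton

Conserve mass number: 151 = 150 + A, so A = 1.
Conserve atomic number: 71 = 70 + Z, so Z = 1.
A = 1 and Z = 1 is H-1 — a proton.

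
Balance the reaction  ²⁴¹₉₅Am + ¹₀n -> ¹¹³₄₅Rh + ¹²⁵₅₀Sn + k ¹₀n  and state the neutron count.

4

Conserve mass number: 242 = 113 + 125 + k, so k = 242 − 238 = 4.
Check atomic number: 95 = 45 + 50 + 0 = 95. ✓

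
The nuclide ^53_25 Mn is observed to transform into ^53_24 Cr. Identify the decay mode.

beta-plus decay or electron capture

ΔA = 53 − 53 = 0; ΔZ = 24 − 25 = -1.
A is unchanged and Z drops by 1 — a proton has become a neutron (β⁺ emission or electron capture).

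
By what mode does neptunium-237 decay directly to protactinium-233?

ΔA = 233 − 237 = -4; ΔZ = 91 − 93 = -2.
A drops by 4 and Z drops by 2 — the signature of alpha emission.

alpha decay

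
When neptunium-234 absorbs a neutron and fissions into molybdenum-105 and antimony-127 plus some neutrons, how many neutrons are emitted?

3

Conserve mass number: 235 = 105 + 127 + k, so k = 235 − 232 = 3.
Check atomic number: 93 = 42 + 51 + 0 = 93. ✓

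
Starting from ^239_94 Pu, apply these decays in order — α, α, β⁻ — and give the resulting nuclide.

Pa-231

Start: (A, Z) = (239, 94).
After α: (235, 92).
After α: (231, 90).
After β⁻: (231, 91).
Z = 91 is protactinium.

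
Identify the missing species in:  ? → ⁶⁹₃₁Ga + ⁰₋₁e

Conserve mass number: A = 69 + 0, so A = 69.
Conserve atomic number: Z = 31 − 1, so Z = 30.
Z = 30 is zinc, so the species is ⁶⁹₃₀Zn.

Zn-69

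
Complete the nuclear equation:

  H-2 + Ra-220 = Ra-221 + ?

proton

Conserve mass number: 2 + 220 = 221 + A, so A = 1.
Conserve atomic number: 1 + 88 = 88 + Z, so Z = 1.
A = 1 and Z = 1 is H-1 — a proton.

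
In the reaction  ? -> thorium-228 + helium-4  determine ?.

U-232

Conserve mass number: A = 228 + 4, so A = 232.
Conserve atomic number: Z = 90 + 2, so Z = 92.
Z = 92 is uranium, so the species is uranium-232.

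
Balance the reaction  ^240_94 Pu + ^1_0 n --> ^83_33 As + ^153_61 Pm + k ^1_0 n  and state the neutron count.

Conserve mass number: 241 = 83 + 153 + k, so k = 241 − 236 = 5.
Check atomic number: 94 = 33 + 61 + 0 = 94. ✓

5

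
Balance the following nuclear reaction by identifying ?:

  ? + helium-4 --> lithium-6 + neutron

Conserve mass number: A + 4 = 6 + 1, so A = 3.
Conserve atomic number: Z + 2 = 3 + 0, so Z = 1.
A = 3 and Z = 1 is hydrogen-3 — a triton.

triton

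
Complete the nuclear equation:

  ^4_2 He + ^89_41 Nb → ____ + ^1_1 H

Conserve mass number: 4 + 89 = A + 1, so A = 92.
Conserve atomic number: 2 + 41 = Z + 1, so Z = 42.
Z = 42 is molybdenum, so the species is ^92_42 Mo.

Mo-92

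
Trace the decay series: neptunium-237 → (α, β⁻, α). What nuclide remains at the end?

Start: (A, Z) = (237, 93).
After α: (233, 91).
After β⁻: (233, 92).
After α: (229, 90).
Z = 90 is thorium.

Th-229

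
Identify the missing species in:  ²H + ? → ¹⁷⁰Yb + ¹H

Yb-169

Conserve mass number: 2 + A = 170 + 1, so A = 169.
Conserve atomic number: 1 + Z = 70 + 1, so Z = 70.
Z = 70 is ytterbium, so the species is ¹⁶⁹Yb.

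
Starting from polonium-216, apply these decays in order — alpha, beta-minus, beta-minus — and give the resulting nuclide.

Start: (A, Z) = (216, 84).
After α: (212, 82).
After β⁻: (212, 83).
After β⁻: (212, 84).
Z = 84 is polonium.

Po-212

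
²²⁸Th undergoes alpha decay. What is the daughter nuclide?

Ra-224

Alpha decay: mass number changes by -4, atomic number by -2.
A: 228 − 4 = 224; Z: 90 − 2 = 88.
Z = 88 is radium, so the daughter is ²²⁴Ra.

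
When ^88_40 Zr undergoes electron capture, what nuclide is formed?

Y-88

Electron capture: mass number changes by +0, atomic number by -1.
A: 88 = 88; Z: 40 − 1 = 39.
Z = 39 is yttrium, so the daughter is ^88_39 Y.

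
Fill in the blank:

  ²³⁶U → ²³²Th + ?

Conserve mass number: 236 = 232 + A, so A = 4.
Conserve atomic number: 92 = 90 + Z, so Z = 2.
A = 4 and Z = 2 is ⁴He — an alpha particle.

alpha particle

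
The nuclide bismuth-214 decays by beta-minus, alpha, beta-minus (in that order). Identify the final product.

Start: (A, Z) = (214, 83).
After β⁻: (214, 84).
After α: (210, 82).
After β⁻: (210, 83).
Z = 83 is bismuth.

Bi-210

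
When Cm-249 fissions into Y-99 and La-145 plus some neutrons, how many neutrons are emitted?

5

Conserve mass number: 249 = 99 + 145 + k, so k = 249 − 244 = 5.
Check atomic number: 96 = 39 + 57 + 0 = 96. ✓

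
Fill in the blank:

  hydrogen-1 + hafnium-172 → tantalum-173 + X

Conserve mass number: 1 + 172 = 173 + A, so A = 0.
Conserve atomic number: 1 + 72 = 73 + Z, so Z = 0.
A = 0 and Z = 0 is γ — a gamma ray.

gamma ray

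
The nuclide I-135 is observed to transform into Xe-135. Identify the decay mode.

ΔA = 135 − 135 = 0; ΔZ = 54 − 53 = +1.
A is unchanged and Z rises by 1 — a neutron has become a proton (β⁻ decay).

beta-minus decay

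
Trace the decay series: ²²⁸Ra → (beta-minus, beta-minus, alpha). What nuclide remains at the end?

Ra-224

Start: (A, Z) = (228, 88).
After β⁻: (228, 89).
After β⁻: (228, 90).
After α: (224, 88).
Z = 88 is radium.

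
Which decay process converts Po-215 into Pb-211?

ΔA = 211 − 215 = -4; ΔZ = 82 − 84 = -2.
A drops by 4 and Z drops by 2 — the signature of alpha emission.

alpha decay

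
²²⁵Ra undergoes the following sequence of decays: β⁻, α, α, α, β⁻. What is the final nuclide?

Start: (A, Z) = (225, 88).
After β⁻: (225, 89).
After α: (221, 87).
After α: (217, 85).
After α: (213, 83).
After β⁻: (213, 84).
Z = 84 is polonium.

Po-213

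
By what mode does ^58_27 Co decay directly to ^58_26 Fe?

ΔA = 58 − 58 = 0; ΔZ = 26 − 27 = -1.
A is unchanged and Z drops by 1 — a proton has become a neutron (β⁺ emission or electron capture).

beta-plus decay or electron capture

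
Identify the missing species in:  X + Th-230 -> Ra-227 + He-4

Conserve mass number: A + 230 = 227 + 4, so A = 1.
Conserve atomic number: Z + 90 = 88 + 2, so Z = 0.
A = 1 and Z = 0 is n — a neutron.

neutron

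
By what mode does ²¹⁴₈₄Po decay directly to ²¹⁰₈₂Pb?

ΔA = 210 − 214 = -4; ΔZ = 82 − 84 = -2.
A drops by 4 and Z drops by 2 — the signature of alpha emission.

alpha decay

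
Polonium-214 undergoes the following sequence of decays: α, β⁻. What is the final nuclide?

Bi-210

Start: (A, Z) = (214, 84).
After α: (210, 82).
After β⁻: (210, 83).
Z = 83 is bismuth.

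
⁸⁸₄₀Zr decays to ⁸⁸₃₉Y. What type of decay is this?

beta-plus decay or electron capture

ΔA = 88 − 88 = 0; ΔZ = 39 − 40 = -1.
A is unchanged and Z drops by 1 — a proton has become a neutron (β⁺ emission or electron capture).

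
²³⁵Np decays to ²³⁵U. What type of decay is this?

ΔA = 235 − 235 = 0; ΔZ = 92 − 93 = -1.
A is unchanged and Z drops by 1 — a proton has become a neutron (β⁺ emission or electron capture).

beta-plus decay or electron capture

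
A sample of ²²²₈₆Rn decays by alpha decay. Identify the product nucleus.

Alpha decay: mass number changes by -4, atomic number by -2.
A: 222 − 4 = 218; Z: 86 − 2 = 84.
Z = 84 is polonium, so the daughter is ²¹⁸₈₄Po.

Po-218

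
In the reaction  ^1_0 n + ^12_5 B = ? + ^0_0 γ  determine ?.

B-13

Conserve mass number: 1 + 12 = A + 0, so A = 13.
Conserve atomic number: 0 + 5 = Z + 0, so Z = 5.
Z = 5 is boron, so the species is ^13_5 B.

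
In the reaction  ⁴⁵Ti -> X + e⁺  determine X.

Conserve mass number: 45 = A + 0, so A = 45.
Conserve atomic number: 22 = Z + 1, so Z = 21.
Z = 21 is scandium, so the species is ⁴⁵Sc.

Sc-45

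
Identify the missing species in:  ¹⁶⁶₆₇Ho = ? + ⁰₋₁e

Er-166

Conserve mass number: 166 = A + 0, so A = 166.
Conserve atomic number: 67 = Z − 1, so Z = 68.
Z = 68 is erbium, so the species is ¹⁶⁶₆₈Er.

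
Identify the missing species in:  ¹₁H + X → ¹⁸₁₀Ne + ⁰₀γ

F-17

Conserve mass number: 1 + A = 18 + 0, so A = 17.
Conserve atomic number: 1 + Z = 10 + 0, so Z = 9.
Z = 9 is fluorine, so the species is ¹⁷₉F.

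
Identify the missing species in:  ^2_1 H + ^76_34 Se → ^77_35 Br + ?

neutron

Conserve mass number: 2 + 76 = 77 + A, so A = 1.
Conserve atomic number: 1 + 34 = 35 + Z, so Z = 0.
A = 1 and Z = 0 is ^1_0 n — a neutron.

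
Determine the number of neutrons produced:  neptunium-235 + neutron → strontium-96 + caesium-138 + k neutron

Conserve mass number: 236 = 96 + 138 + k, so k = 236 − 234 = 2.
Check atomic number: 93 = 38 + 55 + 0 = 93. ✓

2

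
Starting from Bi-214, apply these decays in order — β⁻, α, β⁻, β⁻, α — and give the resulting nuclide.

Pb-206

Start: (A, Z) = (214, 83).
After β⁻: (214, 84).
After α: (210, 82).
After β⁻: (210, 83).
After β⁻: (210, 84).
After α: (206, 82).
Z = 82 is lead.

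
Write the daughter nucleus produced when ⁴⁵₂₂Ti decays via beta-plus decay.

Beta-plus decay: mass number changes by +0, atomic number by -1.
A: 45 = 45; Z: 22 − 1 = 21.
Z = 21 is scandium, so the daughter is ⁴⁵₂₁Sc.

Sc-45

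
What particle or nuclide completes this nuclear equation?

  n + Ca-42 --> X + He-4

Conserve mass number: 1 + 42 = A + 4, so A = 39.
Conserve atomic number: 0 + 20 = Z + 2, so Z = 18.
Z = 18 is argon, so the species is Ar-39.

Ar-39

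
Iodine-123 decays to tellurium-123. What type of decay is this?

ΔA = 123 − 123 = 0; ΔZ = 52 − 53 = -1.
A is unchanged and Z drops by 1 — a proton has become a neutron (β⁺ emission or electron capture).

beta-plus decay or electron capture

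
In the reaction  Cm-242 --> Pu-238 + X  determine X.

alpha particle

Conserve mass number: 242 = 238 + A, so A = 4.
Conserve atomic number: 96 = 94 + Z, so Z = 2.
A = 4 and Z = 2 is He-4 — an alpha particle.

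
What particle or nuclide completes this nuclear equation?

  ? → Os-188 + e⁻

Conserve mass number: A = 188 + 0, so A = 188.
Conserve atomic number: Z = 76 − 1, so Z = 75.
Z = 75 is rhenium, so the species is Re-188.

Re-188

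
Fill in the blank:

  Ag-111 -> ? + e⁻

Conserve mass number: 111 = A + 0, so A = 111.
Conserve atomic number: 47 = Z − 1, so Z = 48.
Z = 48 is cadmium, so the species is Cd-111.

Cd-111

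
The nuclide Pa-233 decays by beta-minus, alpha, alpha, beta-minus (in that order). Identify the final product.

Ac-225

Start: (A, Z) = (233, 91).
After β⁻: (233, 92).
After α: (229, 90).
After α: (225, 88).
After β⁻: (225, 89).
Z = 89 is actinium.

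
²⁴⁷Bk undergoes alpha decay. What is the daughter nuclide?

Am-243

Alpha decay: mass number changes by -4, atomic number by -2.
A: 247 − 4 = 243; Z: 97 − 2 = 95.
Z = 95 is americium, so the daughter is ²⁴³Am.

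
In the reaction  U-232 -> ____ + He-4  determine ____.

Conserve mass number: 232 = A + 4, so A = 228.
Conserve atomic number: 92 = Z + 2, so Z = 90.
Z = 90 is thorium, so the species is Th-228.

Th-228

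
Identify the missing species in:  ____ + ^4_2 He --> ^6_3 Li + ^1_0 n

triton

Conserve mass number: A + 4 = 6 + 1, so A = 3.
Conserve atomic number: Z + 2 = 3 + 0, so Z = 1.
A = 3 and Z = 1 is ^3_1 H — a triton.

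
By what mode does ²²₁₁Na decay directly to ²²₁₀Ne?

beta-plus decay or electron capture

ΔA = 22 − 22 = 0; ΔZ = 10 − 11 = -1.
A is unchanged and Z drops by 1 — a proton has become a neutron (β⁺ emission or electron capture).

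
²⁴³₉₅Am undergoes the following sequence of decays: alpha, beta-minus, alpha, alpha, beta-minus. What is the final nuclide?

Start: (A, Z) = (243, 95).
After α: (239, 93).
After β⁻: (239, 94).
After α: (235, 92).
After α: (231, 90).
After β⁻: (231, 91).
Z = 91 is protactinium.

Pa-231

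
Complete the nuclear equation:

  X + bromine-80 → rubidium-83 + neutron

alpha particle

Conserve mass number: A + 80 = 83 + 1, so A = 4.
Conserve atomic number: Z + 35 = 37 + 0, so Z = 2.
A = 4 and Z = 2 is helium-4 — an alpha particle.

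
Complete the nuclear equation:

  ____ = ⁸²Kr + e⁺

Rb-82

Conserve mass number: A = 82 + 0, so A = 82.
Conserve atomic number: Z = 36 + 1, so Z = 37.
Z = 37 is rubidium, so the species is ⁸²Rb.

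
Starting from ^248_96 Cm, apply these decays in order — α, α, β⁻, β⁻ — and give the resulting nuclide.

Start: (A, Z) = (248, 96).
After α: (244, 94).
After α: (240, 92).
After β⁻: (240, 93).
After β⁻: (240, 94).
Z = 94 is plutonium.

Pu-240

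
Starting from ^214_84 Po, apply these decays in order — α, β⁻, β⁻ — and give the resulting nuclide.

Start: (A, Z) = (214, 84).
After α: (210, 82).
After β⁻: (210, 83).
After β⁻: (210, 84).
Z = 84 is polonium.

Po-210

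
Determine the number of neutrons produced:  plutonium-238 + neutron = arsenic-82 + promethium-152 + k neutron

5

Conserve mass number: 239 = 82 + 152 + k, so k = 239 − 234 = 5.
Check atomic number: 94 = 33 + 61 + 0 = 94. ✓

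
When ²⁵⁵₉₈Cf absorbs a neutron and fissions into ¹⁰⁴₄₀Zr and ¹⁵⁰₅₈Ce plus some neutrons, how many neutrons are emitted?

2

Conserve mass number: 256 = 104 + 150 + k, so k = 256 − 254 = 2.
Check atomic number: 98 = 40 + 58 + 0 = 98. ✓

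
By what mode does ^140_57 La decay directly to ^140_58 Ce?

beta-minus decay

ΔA = 140 − 140 = 0; ΔZ = 58 − 57 = +1.
A is unchanged and Z rises by 1 — a neutron has become a proton (β⁻ decay).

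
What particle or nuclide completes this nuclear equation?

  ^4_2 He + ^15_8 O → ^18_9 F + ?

Conserve mass number: 4 + 15 = 18 + A, so A = 1.
Conserve atomic number: 2 + 8 = 9 + Z, so Z = 1.
A = 1 and Z = 1 is ^1_1 H — a proton.

proton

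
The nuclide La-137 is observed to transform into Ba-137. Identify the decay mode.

ΔA = 137 − 137 = 0; ΔZ = 56 − 57 = -1.
A is unchanged and Z drops by 1 — a proton has become a neutron (β⁺ emission or electron capture).

beta-plus decay or electron capture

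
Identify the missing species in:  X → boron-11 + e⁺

C-11

Conserve mass number: A = 11 + 0, so A = 11.
Conserve atomic number: Z = 5 + 1, so Z = 6.
Z = 6 is carbon, so the species is carbon-11.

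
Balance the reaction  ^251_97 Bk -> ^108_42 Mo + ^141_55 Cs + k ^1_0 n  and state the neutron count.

Conserve mass number: 251 = 108 + 141 + k, so k = 251 − 249 = 2.
Check atomic number: 97 = 42 + 55 + 0 = 97. ✓

2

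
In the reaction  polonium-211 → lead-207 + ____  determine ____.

Conserve mass number: 211 = 207 + A, so A = 4.
Conserve atomic number: 84 = 82 + Z, so Z = 2.
A = 4 and Z = 2 is helium-4 — an alpha particle.

alpha particle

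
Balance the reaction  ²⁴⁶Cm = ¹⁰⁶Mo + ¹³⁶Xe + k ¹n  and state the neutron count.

Conserve mass number: 246 = 106 + 136 + k, so k = 246 − 242 = 4.
Check atomic number: 96 = 42 + 54 + 0 = 96. ✓

4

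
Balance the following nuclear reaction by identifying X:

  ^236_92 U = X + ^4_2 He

Conserve mass number: 236 = A + 4, so A = 232.
Conserve atomic number: 92 = Z + 2, so Z = 90.
Z = 90 is thorium, so the species is ^232_90 Th.

Th-232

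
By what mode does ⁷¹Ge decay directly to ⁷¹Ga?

beta-plus decay or electron capture

ΔA = 71 − 71 = 0; ΔZ = 31 − 32 = -1.
A is unchanged and Z drops by 1 — a proton has become a neutron (β⁺ emission or electron capture).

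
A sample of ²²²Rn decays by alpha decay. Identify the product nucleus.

Alpha decay: mass number changes by -4, atomic number by -2.
A: 222 − 4 = 218; Z: 86 − 2 = 84.
Z = 84 is polonium, so the daughter is ²¹⁸Po.

Po-218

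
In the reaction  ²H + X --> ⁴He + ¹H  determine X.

Conserve mass number: 2 + A = 4 + 1, so A = 3.
Conserve atomic number: 1 + Z = 2 + 1, so Z = 2.
Z = 2 is helium, so the species is ³He.

He-3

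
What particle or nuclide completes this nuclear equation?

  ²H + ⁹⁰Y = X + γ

Zr-92

Conserve mass number: 2 + 90 = A + 0, so A = 92.
Conserve atomic number: 1 + 39 = Z + 0, so Z = 40.
Z = 40 is zirconium, so the species is ⁹²Zr.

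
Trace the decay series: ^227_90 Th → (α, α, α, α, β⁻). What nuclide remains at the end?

Start: (A, Z) = (227, 90).
After α: (223, 88).
After α: (219, 86).
After α: (215, 84).
After α: (211, 82).
After β⁻: (211, 83).
Z = 83 is bismuth.

Bi-211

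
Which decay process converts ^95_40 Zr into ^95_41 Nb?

ΔA = 95 − 95 = 0; ΔZ = 41 − 40 = +1.
A is unchanged and Z rises by 1 — a neutron has become a proton (β⁻ decay).

beta-minus decay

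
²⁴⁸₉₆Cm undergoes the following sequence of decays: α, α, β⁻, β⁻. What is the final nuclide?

Pu-240

Start: (A, Z) = (248, 96).
After α: (244, 94).
After α: (240, 92).
After β⁻: (240, 93).
After β⁻: (240, 94).
Z = 94 is plutonium.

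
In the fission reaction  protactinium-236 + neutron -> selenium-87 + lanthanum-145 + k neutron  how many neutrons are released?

Conserve mass number: 237 = 87 + 145 + k, so k = 237 − 232 = 5.
Check atomic number: 91 = 34 + 57 + 0 = 91. ✓

5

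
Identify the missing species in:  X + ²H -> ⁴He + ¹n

Conserve mass number: A + 2 = 4 + 1, so A = 3.
Conserve atomic number: Z + 1 = 2 + 0, so Z = 1.
A = 3 and Z = 1 is ³H — a triton.

triton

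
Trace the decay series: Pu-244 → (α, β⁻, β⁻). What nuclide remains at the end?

Pu-240

Start: (A, Z) = (244, 94).
After α: (240, 92).
After β⁻: (240, 93).
After β⁻: (240, 94).
Z = 94 is plutonium.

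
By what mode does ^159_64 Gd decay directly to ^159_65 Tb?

ΔA = 159 − 159 = 0; ΔZ = 65 − 64 = +1.
A is unchanged and Z rises by 1 — a neutron has become a proton (β⁻ decay).

beta-minus decay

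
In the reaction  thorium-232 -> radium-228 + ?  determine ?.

alpha particle

Conserve mass number: 232 = 228 + A, so A = 4.
Conserve atomic number: 90 = 88 + Z, so Z = 2.
A = 4 and Z = 2 is helium-4 — an alpha particle.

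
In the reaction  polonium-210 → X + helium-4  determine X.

Conserve mass number: 210 = A + 4, so A = 206.
Conserve atomic number: 84 = Z + 2, so Z = 82.
Z = 82 is lead, so the species is lead-206.

Pb-206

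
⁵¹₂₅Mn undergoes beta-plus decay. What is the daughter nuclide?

Cr-51

Beta-plus decay: mass number changes by +0, atomic number by -1.
A: 51 = 51; Z: 25 − 1 = 24.
Z = 24 is chromium, so the daughter is ⁵¹₂₄Cr.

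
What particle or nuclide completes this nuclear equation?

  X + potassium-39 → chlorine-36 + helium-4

neutron

Conserve mass number: A + 39 = 36 + 4, so A = 1.
Conserve atomic number: Z + 19 = 17 + 2, so Z = 0.
A = 1 and Z = 0 is neutron — a neutron.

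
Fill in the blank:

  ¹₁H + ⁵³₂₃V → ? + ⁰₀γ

Cr-54

Conserve mass number: 1 + 53 = A + 0, so A = 54.
Conserve atomic number: 1 + 23 = Z + 0, so Z = 24.
Z = 24 is chromium, so the species is ⁵⁴₂₄Cr.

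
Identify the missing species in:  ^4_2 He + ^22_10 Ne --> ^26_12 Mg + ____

gamma ray

Conserve mass number: 4 + 22 = 26 + A, so A = 0.
Conserve atomic number: 2 + 10 = 12 + Z, so Z = 0.
A = 0 and Z = 0 is ^0_0 γ — a gamma ray.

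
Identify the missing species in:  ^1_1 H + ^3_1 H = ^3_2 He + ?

Conserve mass number: 1 + 3 = 3 + A, so A = 1.
Conserve atomic number: 1 + 1 = 2 + Z, so Z = 0.
A = 1 and Z = 0 is ^1_0 n — a neutron.

neutron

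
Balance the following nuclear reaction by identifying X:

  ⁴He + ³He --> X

Be-7

Conserve mass number: 4 + 3 = A, so A = 7.
Conserve atomic number: 2 + 2 = Z, so Z = 4.
Z = 4 is beryllium, so the species is ⁷Be.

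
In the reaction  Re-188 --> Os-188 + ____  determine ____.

Conserve mass number: 188 = 188 + A, so A = 0.
Conserve atomic number: 75 = 76 + Z, so Z = -1.
A = 0 and Z = -1 is e⁻ — a beta-minus particle.

beta-minus particle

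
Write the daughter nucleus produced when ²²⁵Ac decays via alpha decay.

Fr-221

Alpha decay: mass number changes by -4, atomic number by -2.
A: 225 − 4 = 221; Z: 89 − 2 = 87.
Z = 87 is francium, so the daughter is ²²¹Fr.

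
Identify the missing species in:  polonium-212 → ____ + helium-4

Conserve mass number: 212 = A + 4, so A = 208.
Conserve atomic number: 84 = Z + 2, so Z = 82.
Z = 82 is lead, so the species is lead-208.

Pb-208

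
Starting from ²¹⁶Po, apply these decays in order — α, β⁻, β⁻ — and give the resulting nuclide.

Start: (A, Z) = (216, 84).
After α: (212, 82).
After β⁻: (212, 83).
After β⁻: (212, 84).
Z = 84 is polonium.

Po-212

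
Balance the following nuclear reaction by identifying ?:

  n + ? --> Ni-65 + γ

Conserve mass number: 1 + A = 65 + 0, so A = 64.
Conserve atomic number: 0 + Z = 28 + 0, so Z = 28.
Z = 28 is nickel, so the species is Ni-64.

Ni-64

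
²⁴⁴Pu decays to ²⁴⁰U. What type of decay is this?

alpha decay

ΔA = 240 − 244 = -4; ΔZ = 92 − 94 = -2.
A drops by 4 and Z drops by 2 — the signature of alpha emission.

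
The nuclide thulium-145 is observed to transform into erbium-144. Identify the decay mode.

ΔA = 144 − 145 = -1; ΔZ = 68 − 69 = -1.
A drops by 1 and Z drops by 1 — a proton was emitted.

proton emission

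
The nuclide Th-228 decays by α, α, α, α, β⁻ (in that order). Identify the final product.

Start: (A, Z) = (228, 90).
After α: (224, 88).
After α: (220, 86).
After α: (216, 84).
After α: (212, 82).
After β⁻: (212, 83).
Z = 83 is bismuth.

Bi-212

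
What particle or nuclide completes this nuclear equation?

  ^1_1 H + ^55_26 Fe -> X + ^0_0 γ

Co-56

Conserve mass number: 1 + 55 = A + 0, so A = 56.
Conserve atomic number: 1 + 26 = Z + 0, so Z = 27.
Z = 27 is cobalt, so the species is ^56_27 Co.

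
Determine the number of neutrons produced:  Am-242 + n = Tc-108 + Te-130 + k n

Conserve mass number: 243 = 108 + 130 + k, so k = 243 − 238 = 5.
Check atomic number: 95 = 43 + 52 + 0 = 95. ✓

5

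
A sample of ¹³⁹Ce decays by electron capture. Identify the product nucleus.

Electron capture: mass number changes by +0, atomic number by -1.
A: 139 = 139; Z: 58 − 1 = 57.
Z = 57 is lanthanum, so the daughter is ¹³⁹La.

La-139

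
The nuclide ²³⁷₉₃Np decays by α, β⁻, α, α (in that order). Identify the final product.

Ra-225

Start: (A, Z) = (237, 93).
After α: (233, 91).
After β⁻: (233, 92).
After α: (229, 90).
After α: (225, 88).
Z = 88 is radium.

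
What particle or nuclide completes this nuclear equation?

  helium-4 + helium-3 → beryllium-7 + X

gamma ray

Conserve mass number: 4 + 3 = 7 + A, so A = 0.
Conserve atomic number: 2 + 2 = 4 + Z, so Z = 0.
A = 0 and Z = 0 is γ — a gamma ray.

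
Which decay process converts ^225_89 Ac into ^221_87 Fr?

ΔA = 221 − 225 = -4; ΔZ = 87 − 89 = -2.
A drops by 4 and Z drops by 2 — the signature of alpha emission.

alpha decay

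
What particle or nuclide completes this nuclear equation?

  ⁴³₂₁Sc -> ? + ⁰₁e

Ca-43

Conserve mass number: 43 = A + 0, so A = 43.
Conserve atomic number: 21 = Z + 1, so Z = 20.
Z = 20 is calcium, so the species is ⁴³₂₀Ca.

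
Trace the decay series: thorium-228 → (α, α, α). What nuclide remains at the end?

Start: (A, Z) = (228, 90).
After α: (224, 88).
After α: (220, 86).
After α: (216, 84).
Z = 84 is polonium.

Po-216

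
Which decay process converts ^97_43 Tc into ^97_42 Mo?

beta-plus decay or electron capture

ΔA = 97 − 97 = 0; ΔZ = 42 − 43 = -1.
A is unchanged and Z drops by 1 — a proton has become a neutron (β⁺ emission or electron capture).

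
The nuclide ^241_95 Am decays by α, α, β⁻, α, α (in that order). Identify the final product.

Start: (A, Z) = (241, 95).
After α: (237, 93).
After α: (233, 91).
After β⁻: (233, 92).
After α: (229, 90).
After α: (225, 88).
Z = 88 is radium.

Ra-225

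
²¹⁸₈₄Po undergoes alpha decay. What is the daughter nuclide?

Alpha decay: mass number changes by -4, atomic number by -2.
A: 218 − 4 = 214; Z: 84 − 2 = 82.
Z = 82 is lead, so the daughter is ²¹⁴₈₂Pb.

Pb-214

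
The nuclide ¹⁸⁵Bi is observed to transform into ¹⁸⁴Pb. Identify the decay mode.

proton emission

ΔA = 184 − 185 = -1; ΔZ = 82 − 83 = -1.
A drops by 1 and Z drops by 1 — a proton was emitted.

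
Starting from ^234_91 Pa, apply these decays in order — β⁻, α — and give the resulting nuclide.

Start: (A, Z) = (234, 91).
After β⁻: (234, 92).
After α: (230, 90).
Z = 90 is thorium.

Th-230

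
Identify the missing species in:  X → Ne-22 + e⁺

Conserve mass number: A = 22 + 0, so A = 22.
Conserve atomic number: Z = 10 + 1, so Z = 11.
Z = 11 is sodium, so the species is Na-22.

Na-22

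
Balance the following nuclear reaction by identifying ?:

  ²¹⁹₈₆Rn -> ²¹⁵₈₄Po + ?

Conserve mass number: 219 = 215 + A, so A = 4.
Conserve atomic number: 86 = 84 + Z, so Z = 2.
A = 4 and Z = 2 is ⁴₂He — an alpha particle.

alpha particle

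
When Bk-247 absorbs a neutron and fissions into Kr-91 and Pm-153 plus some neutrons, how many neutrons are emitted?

Conserve mass number: 248 = 91 + 153 + k, so k = 248 − 244 = 4.
Check atomic number: 97 = 36 + 61 + 0 = 97. ✓

4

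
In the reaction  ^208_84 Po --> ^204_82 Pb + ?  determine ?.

alpha particle

Conserve mass number: 208 = 204 + A, so A = 4.
Conserve atomic number: 84 = 82 + Z, so Z = 2.
A = 4 and Z = 2 is ^4_2 He — an alpha particle.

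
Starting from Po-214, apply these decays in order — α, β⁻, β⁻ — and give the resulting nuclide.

Po-210

Start: (A, Z) = (214, 84).
After α: (210, 82).
After β⁻: (210, 83).
After β⁻: (210, 84).
Z = 84 is polonium.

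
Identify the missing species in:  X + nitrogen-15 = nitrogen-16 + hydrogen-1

deuteron

Conserve mass number: A + 15 = 16 + 1, so A = 2.
Conserve atomic number: Z + 7 = 7 + 1, so Z = 1.
A = 2 and Z = 1 is hydrogen-2 — a deuteron.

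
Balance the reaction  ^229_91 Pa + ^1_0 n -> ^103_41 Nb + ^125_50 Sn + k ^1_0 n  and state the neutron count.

Conserve mass number: 230 = 103 + 125 + k, so k = 230 − 228 = 2.
Check atomic number: 91 = 41 + 50 + 0 = 91. ✓

2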